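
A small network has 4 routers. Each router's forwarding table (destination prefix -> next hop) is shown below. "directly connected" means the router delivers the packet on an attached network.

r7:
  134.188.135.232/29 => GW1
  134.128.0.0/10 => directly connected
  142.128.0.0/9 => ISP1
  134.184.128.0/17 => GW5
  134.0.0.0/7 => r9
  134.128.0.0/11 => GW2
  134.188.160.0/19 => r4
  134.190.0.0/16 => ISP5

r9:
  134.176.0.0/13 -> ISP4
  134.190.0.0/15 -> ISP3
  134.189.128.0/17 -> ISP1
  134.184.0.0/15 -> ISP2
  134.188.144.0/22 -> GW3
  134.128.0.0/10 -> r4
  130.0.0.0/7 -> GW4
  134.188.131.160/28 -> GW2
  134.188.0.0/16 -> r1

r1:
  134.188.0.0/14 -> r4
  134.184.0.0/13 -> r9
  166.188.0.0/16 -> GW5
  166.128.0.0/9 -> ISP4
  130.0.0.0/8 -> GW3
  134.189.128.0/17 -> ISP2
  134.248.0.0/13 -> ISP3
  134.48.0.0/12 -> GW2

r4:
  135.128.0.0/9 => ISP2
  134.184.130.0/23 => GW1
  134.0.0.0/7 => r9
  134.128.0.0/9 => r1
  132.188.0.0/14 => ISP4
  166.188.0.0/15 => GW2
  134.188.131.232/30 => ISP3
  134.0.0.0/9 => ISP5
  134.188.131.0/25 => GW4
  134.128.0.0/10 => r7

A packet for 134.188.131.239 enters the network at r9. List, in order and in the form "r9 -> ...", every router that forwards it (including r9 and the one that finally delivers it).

r9 -> r1 -> r4 -> r7

At r9: longest match for 134.188.131.239 is 134.188.0.0/16 -> r1
At r1: longest match for 134.188.131.239 is 134.188.0.0/14 -> r4
At r4: longest match for 134.188.131.239 is 134.128.0.0/10 -> r7
At r7: longest match for 134.188.131.239 is 134.128.0.0/10 -> directly connected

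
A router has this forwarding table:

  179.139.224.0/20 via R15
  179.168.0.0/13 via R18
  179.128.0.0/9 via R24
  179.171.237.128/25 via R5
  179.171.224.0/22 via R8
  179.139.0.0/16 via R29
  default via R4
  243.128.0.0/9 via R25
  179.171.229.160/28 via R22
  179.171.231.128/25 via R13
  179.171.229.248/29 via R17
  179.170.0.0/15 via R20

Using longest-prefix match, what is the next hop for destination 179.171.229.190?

R20

Routes whose prefix contains 179.171.229.190:
  0.0.0.0/0 (default, matches everything) -> R4
  179.128.0.0/9 (179.128.0.0 - 179.255.255.255) -> R24
  179.168.0.0/13 (179.168.0.0 - 179.175.255.255) -> R18
  179.170.0.0/15 (179.170.0.0 - 179.171.255.255) -> R20
More-specific entries that do NOT match:
  179.171.229.248/29 (179.171.229.248 - 179.171.229.255) does not contain 179.171.229.190
  179.171.229.160/28 (179.171.229.160 - 179.171.229.175) does not contain 179.171.229.190
  179.171.237.128/25 (179.171.237.128 - 179.171.237.255) does not contain 179.171.229.190
  179.171.231.128/25 (179.171.231.128 - 179.171.231.255) does not contain 179.171.229.190
  179.171.224.0/22 (179.171.224.0 - 179.171.227.255) does not contain 179.171.229.190
  179.139.224.0/20 (179.139.224.0 - 179.139.239.255) does not contain 179.171.229.190
  179.139.0.0/16 (179.139.0.0 - 179.139.255.255) does not contain 179.171.229.190
Longest matching prefix is /15 -> next hop R20.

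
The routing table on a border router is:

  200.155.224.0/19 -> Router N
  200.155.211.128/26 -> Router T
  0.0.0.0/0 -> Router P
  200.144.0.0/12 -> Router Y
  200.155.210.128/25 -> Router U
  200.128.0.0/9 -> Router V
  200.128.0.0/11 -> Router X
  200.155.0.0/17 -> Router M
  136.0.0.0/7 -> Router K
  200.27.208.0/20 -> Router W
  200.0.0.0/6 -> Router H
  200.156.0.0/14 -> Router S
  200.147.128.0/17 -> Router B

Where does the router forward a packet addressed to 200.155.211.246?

Router Y

Routes whose prefix contains 200.155.211.246:
  0.0.0.0/0 (default, matches everything) -> Router P
  200.0.0.0/6 (200.0.0.0 - 203.255.255.255) -> Router H
  200.128.0.0/9 (200.128.0.0 - 200.255.255.255) -> Router V
  200.128.0.0/11 (200.128.0.0 - 200.159.255.255) -> Router X
  200.144.0.0/12 (200.144.0.0 - 200.159.255.255) -> Router Y
More-specific entries that do NOT match:
  200.155.211.128/26 (200.155.211.128 - 200.155.211.191) does not contain 200.155.211.246
  200.155.210.128/25 (200.155.210.128 - 200.155.210.255) does not contain 200.155.211.246
  200.27.208.0/20 (200.27.208.0 - 200.27.223.255) does not contain 200.155.211.246
  200.155.224.0/19 (200.155.224.0 - 200.155.255.255) does not contain 200.155.211.246
  200.155.0.0/17 (200.155.0.0 - 200.155.127.255) does not contain 200.155.211.246
  200.147.128.0/17 (200.147.128.0 - 200.147.255.255) does not contain 200.155.211.246
  200.156.0.0/14 (200.156.0.0 - 200.159.255.255) does not contain 200.155.211.246
Longest matching prefix is /12 -> next hop Router Y.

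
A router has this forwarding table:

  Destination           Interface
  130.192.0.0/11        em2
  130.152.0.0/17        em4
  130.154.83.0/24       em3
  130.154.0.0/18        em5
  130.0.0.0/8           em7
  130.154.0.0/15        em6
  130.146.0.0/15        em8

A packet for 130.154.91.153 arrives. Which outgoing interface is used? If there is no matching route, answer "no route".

Routes whose prefix contains 130.154.91.153:
  130.0.0.0/8 (130.0.0.0 - 130.255.255.255) -> em7
  130.154.0.0/15 (130.154.0.0 - 130.155.255.255) -> em6
More-specific entries that do NOT match:
  130.154.83.0/24 (130.154.83.0 - 130.154.83.255) does not contain 130.154.91.153
  130.154.0.0/18 (130.154.0.0 - 130.154.63.255) does not contain 130.154.91.153
  130.152.0.0/17 (130.152.0.0 - 130.152.127.255) does not contain 130.154.91.153
Longest matching prefix is /15 -> interface em6.

em6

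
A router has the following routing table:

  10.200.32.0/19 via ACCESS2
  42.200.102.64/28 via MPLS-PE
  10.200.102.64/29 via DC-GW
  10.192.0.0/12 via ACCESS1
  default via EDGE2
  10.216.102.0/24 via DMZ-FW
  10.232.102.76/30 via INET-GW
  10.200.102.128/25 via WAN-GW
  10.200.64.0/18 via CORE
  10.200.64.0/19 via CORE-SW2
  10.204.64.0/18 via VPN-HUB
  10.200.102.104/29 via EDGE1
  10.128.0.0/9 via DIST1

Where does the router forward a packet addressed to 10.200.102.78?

CORE

Routes whose prefix contains 10.200.102.78:
  0.0.0.0/0 (default, matches everything) -> EDGE2
  10.128.0.0/9 (10.128.0.0 - 10.255.255.255) -> DIST1
  10.192.0.0/12 (10.192.0.0 - 10.207.255.255) -> ACCESS1
  10.200.64.0/18 (10.200.64.0 - 10.200.127.255) -> CORE
More-specific entries that do NOT match:
  10.232.102.76/30 (10.232.102.76 - 10.232.102.79) does not contain 10.200.102.78
  10.200.102.64/29 (10.200.102.64 - 10.200.102.71) does not contain 10.200.102.78
  10.200.102.104/29 (10.200.102.104 - 10.200.102.111) does not contain 10.200.102.78
  42.200.102.64/28 (42.200.102.64 - 42.200.102.79) does not contain 10.200.102.78
  10.200.102.128/25 (10.200.102.128 - 10.200.102.255) does not contain 10.200.102.78
  10.216.102.0/24 (10.216.102.0 - 10.216.102.255) does not contain 10.200.102.78
  10.200.32.0/19 (10.200.32.0 - 10.200.63.255) does not contain 10.200.102.78
  10.200.64.0/19 (10.200.64.0 - 10.200.95.255) does not contain 10.200.102.78
Longest matching prefix is /18 -> next hop CORE.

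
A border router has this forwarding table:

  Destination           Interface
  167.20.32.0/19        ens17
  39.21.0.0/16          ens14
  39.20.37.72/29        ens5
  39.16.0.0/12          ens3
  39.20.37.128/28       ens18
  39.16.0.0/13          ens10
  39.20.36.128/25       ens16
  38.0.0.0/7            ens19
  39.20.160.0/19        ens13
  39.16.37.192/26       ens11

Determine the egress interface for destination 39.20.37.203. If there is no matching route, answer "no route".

Routes whose prefix contains 39.20.37.203:
  38.0.0.0/7 (38.0.0.0 - 39.255.255.255) -> ens19
  39.16.0.0/12 (39.16.0.0 - 39.31.255.255) -> ens3
  39.16.0.0/13 (39.16.0.0 - 39.23.255.255) -> ens10
More-specific entries that do NOT match:
  39.20.37.72/29 (39.20.37.72 - 39.20.37.79) does not contain 39.20.37.203
  39.20.37.128/28 (39.20.37.128 - 39.20.37.143) does not contain 39.20.37.203
  39.16.37.192/26 (39.16.37.192 - 39.16.37.255) does not contain 39.20.37.203
  39.20.36.128/25 (39.20.36.128 - 39.20.36.255) does not contain 39.20.37.203
  167.20.32.0/19 (167.20.32.0 - 167.20.63.255) does not contain 39.20.37.203
  39.20.160.0/19 (39.20.160.0 - 39.20.191.255) does not contain 39.20.37.203
  39.21.0.0/16 (39.21.0.0 - 39.21.255.255) does not contain 39.20.37.203
Longest matching prefix is /13 -> interface ens10.

ens10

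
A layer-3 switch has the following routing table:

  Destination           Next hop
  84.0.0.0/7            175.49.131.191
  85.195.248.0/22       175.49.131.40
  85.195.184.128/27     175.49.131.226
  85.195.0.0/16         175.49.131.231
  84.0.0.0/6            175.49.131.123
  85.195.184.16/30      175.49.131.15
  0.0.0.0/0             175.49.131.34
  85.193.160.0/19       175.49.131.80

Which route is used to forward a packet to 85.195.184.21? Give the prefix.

85.195.0.0/16

Entries matching 85.195.184.21:
  0.0.0.0/0 (default, matches everything)
  84.0.0.0/6 (84.0.0.0 - 87.255.255.255)
  84.0.0.0/7 (84.0.0.0 - 85.255.255.255)
  85.195.0.0/16 (85.195.0.0 - 85.195.255.255)
Most specific is 85.195.0.0/16.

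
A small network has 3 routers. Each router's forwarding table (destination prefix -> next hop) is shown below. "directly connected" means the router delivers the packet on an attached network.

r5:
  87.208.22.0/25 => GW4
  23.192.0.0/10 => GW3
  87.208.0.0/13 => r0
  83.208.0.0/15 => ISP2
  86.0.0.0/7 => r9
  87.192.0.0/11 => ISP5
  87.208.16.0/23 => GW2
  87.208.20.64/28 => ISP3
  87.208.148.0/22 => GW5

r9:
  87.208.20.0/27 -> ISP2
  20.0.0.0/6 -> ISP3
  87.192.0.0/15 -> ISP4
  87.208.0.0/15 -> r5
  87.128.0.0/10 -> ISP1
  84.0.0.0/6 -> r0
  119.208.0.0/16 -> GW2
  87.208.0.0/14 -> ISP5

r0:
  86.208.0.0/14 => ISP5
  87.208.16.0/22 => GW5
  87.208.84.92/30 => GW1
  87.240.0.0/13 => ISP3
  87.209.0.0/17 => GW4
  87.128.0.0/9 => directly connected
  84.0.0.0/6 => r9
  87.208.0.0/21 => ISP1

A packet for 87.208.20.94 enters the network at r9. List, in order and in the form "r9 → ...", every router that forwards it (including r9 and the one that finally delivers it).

r9 → r5 → r0

At r9: longest match for 87.208.20.94 is 87.208.0.0/15 -> r5
At r5: longest match for 87.208.20.94 is 87.208.0.0/13 -> r0
At r0: longest match for 87.208.20.94 is 87.128.0.0/9 -> directly connected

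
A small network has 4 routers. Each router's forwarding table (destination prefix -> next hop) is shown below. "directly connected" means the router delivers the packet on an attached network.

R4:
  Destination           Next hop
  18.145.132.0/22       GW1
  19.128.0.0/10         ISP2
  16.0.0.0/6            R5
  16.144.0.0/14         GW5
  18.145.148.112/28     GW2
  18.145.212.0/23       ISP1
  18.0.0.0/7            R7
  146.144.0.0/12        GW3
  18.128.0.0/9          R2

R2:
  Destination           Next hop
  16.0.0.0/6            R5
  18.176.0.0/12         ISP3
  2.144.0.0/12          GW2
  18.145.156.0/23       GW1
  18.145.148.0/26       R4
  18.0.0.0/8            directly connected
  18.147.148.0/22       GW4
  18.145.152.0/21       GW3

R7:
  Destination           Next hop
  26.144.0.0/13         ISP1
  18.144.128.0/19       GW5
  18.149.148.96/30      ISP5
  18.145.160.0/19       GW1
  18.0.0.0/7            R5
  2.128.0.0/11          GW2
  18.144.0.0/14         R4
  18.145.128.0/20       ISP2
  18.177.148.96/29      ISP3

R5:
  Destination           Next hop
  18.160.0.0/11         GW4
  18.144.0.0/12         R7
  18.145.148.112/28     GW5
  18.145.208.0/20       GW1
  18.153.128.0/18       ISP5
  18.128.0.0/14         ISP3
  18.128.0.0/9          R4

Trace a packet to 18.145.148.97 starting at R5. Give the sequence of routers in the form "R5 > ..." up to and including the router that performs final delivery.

At R5: longest match for 18.145.148.97 is 18.144.0.0/12 -> R7
At R7: longest match for 18.145.148.97 is 18.144.0.0/14 -> R4
At R4: longest match for 18.145.148.97 is 18.128.0.0/9 -> R2
At R2: longest match for 18.145.148.97 is 18.0.0.0/8 -> directly connected

R5 > R7 > R4 > R2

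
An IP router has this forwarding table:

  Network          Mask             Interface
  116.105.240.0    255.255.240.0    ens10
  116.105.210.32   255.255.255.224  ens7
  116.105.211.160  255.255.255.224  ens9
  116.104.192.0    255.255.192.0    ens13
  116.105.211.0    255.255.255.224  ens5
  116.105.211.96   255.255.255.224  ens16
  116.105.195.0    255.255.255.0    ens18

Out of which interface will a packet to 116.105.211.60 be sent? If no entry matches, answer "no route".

No entry's prefix contains 116.105.211.60; there is no default route.

no route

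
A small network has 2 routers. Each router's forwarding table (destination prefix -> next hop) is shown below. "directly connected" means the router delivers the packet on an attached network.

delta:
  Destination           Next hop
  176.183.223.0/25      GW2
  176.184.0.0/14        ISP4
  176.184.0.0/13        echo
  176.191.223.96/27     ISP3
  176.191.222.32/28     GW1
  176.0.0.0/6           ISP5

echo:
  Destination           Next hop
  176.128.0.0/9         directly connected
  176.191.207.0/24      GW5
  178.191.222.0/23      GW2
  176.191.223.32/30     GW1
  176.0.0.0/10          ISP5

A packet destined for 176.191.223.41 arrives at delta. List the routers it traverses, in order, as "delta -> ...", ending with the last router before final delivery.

delta -> echo

At delta: longest match for 176.191.223.41 is 176.184.0.0/13 -> echo
At echo: longest match for 176.191.223.41 is 176.128.0.0/9 -> directly connected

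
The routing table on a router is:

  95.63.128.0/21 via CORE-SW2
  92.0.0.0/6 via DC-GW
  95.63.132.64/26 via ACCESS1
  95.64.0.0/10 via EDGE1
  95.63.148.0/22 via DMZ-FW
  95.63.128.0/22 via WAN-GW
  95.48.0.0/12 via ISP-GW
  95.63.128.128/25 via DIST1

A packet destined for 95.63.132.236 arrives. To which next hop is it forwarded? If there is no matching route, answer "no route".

Routes whose prefix contains 95.63.132.236:
  92.0.0.0/6 (92.0.0.0 - 95.255.255.255) -> DC-GW
  95.48.0.0/12 (95.48.0.0 - 95.63.255.255) -> ISP-GW
  95.63.128.0/21 (95.63.128.0 - 95.63.135.255) -> CORE-SW2
More-specific entries that do NOT match:
  95.63.132.64/26 (95.63.132.64 - 95.63.132.127) does not contain 95.63.132.236
  95.63.128.128/25 (95.63.128.128 - 95.63.128.255) does not contain 95.63.132.236
  95.63.148.0/22 (95.63.148.0 - 95.63.151.255) does not contain 95.63.132.236
  95.63.128.0/22 (95.63.128.0 - 95.63.131.255) does not contain 95.63.132.236
Longest matching prefix is /21 -> next hop CORE-SW2.

CORE-SW2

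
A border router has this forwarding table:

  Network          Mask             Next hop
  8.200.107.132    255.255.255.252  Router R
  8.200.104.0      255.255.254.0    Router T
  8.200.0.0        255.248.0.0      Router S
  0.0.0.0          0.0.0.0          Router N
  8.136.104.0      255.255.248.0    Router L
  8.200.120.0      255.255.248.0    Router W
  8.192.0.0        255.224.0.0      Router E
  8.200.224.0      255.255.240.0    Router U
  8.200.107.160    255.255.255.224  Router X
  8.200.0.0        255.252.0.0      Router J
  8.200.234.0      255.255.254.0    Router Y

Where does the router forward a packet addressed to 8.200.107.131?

Routes whose prefix contains 8.200.107.131:
  0.0.0.0/0 (default, matches everything) -> Router N
  8.192.0.0/11 (8.192.0.0 - 8.223.255.255) -> Router E
  8.200.0.0/13 (8.200.0.0 - 8.207.255.255) -> Router S
  8.200.0.0/14 (8.200.0.0 - 8.203.255.255) -> Router J
More-specific entries that do NOT match:
  8.200.107.132/30 (8.200.107.132 - 8.200.107.135) does not contain 8.200.107.131
  8.200.107.160/27 (8.200.107.160 - 8.200.107.191) does not contain 8.200.107.131
  8.200.104.0/23 (8.200.104.0 - 8.200.105.255) does not contain 8.200.107.131
  8.200.234.0/23 (8.200.234.0 - 8.200.235.255) does not contain 8.200.107.131
  8.136.104.0/21 (8.136.104.0 - 8.136.111.255) does not contain 8.200.107.131
  8.200.120.0/21 (8.200.120.0 - 8.200.127.255) does not contain 8.200.107.131
  8.200.224.0/20 (8.200.224.0 - 8.200.239.255) does not contain 8.200.107.131
Longest matching prefix is /14 -> next hop Router J.

Router J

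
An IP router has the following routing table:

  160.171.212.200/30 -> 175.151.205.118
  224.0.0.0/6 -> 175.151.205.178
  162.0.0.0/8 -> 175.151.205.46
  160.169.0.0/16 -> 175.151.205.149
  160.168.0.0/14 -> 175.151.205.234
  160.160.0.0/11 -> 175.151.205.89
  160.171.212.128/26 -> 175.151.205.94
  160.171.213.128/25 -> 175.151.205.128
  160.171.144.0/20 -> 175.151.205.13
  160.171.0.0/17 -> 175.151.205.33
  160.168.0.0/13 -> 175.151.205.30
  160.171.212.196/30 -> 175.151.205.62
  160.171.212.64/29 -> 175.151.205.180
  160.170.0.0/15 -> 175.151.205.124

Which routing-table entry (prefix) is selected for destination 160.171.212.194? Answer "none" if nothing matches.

Entries matching 160.171.212.194:
  160.160.0.0/11 (160.160.0.0 - 160.191.255.255)
  160.168.0.0/13 (160.168.0.0 - 160.175.255.255)
  160.168.0.0/14 (160.168.0.0 - 160.171.255.255)
  160.170.0.0/15 (160.170.0.0 - 160.171.255.255)
Most specific is 160.170.0.0/15.

160.170.0.0/15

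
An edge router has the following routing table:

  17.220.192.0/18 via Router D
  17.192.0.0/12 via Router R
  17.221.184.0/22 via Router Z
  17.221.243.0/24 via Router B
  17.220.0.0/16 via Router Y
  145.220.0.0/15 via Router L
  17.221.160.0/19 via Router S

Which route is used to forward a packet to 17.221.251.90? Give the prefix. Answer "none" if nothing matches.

none

17.221.251.90 is outside every listed prefix and there is no default route.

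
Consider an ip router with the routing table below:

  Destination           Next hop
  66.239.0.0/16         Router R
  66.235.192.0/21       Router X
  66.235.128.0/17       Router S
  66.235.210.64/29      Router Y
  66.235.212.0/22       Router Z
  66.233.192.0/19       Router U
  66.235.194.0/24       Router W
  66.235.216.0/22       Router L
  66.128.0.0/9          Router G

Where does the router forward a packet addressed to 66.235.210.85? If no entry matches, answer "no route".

Routes whose prefix contains 66.235.210.85:
  66.128.0.0/9 (66.128.0.0 - 66.255.255.255) -> Router G
  66.235.128.0/17 (66.235.128.0 - 66.235.255.255) -> Router S
More-specific entries that do NOT match:
  66.235.210.64/29 (66.235.210.64 - 66.235.210.71) does not contain 66.235.210.85
  66.235.194.0/24 (66.235.194.0 - 66.235.194.255) does not contain 66.235.210.85
  66.235.212.0/22 (66.235.212.0 - 66.235.215.255) does not contain 66.235.210.85
  66.235.216.0/22 (66.235.216.0 - 66.235.219.255) does not contain 66.235.210.85
  66.235.192.0/21 (66.235.192.0 - 66.235.199.255) does not contain 66.235.210.85
  66.233.192.0/19 (66.233.192.0 - 66.233.223.255) does not contain 66.235.210.85
Longest matching prefix is /17 -> next hop Router S.

Router S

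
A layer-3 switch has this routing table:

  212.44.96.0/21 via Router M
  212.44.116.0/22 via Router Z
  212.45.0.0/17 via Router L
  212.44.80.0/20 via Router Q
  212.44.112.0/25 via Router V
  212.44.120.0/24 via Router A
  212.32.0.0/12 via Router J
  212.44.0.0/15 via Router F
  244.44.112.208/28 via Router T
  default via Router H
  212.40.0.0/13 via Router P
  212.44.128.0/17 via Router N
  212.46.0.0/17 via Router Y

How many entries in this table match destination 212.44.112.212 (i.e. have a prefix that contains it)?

4

Prefixes containing 212.44.112.212:
  0.0.0.0/0 (default, matches everything)
  212.32.0.0/12 (212.32.0.0 - 212.47.255.255)
  212.40.0.0/13 (212.40.0.0 - 212.47.255.255)
  212.44.0.0/15 (212.44.0.0 - 212.45.255.255)
Total matching entries: 4.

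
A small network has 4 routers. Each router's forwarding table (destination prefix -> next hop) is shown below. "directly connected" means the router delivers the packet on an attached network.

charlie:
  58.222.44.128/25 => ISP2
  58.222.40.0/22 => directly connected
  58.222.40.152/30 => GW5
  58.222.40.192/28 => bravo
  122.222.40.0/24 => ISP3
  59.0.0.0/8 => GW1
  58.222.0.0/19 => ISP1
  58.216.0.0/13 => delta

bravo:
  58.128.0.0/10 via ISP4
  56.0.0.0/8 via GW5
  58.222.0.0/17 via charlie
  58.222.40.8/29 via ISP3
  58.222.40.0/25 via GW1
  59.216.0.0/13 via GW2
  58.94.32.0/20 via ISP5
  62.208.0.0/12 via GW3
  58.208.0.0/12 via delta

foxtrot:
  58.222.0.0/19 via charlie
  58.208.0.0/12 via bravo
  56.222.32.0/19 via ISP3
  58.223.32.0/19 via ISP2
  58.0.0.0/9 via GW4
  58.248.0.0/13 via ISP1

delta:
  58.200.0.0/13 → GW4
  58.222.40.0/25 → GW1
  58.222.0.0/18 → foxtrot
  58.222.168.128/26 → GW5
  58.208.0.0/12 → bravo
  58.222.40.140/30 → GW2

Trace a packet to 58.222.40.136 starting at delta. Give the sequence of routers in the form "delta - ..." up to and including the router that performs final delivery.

delta - foxtrot - bravo - charlie

At delta: longest match for 58.222.40.136 is 58.222.0.0/18 -> foxtrot
At foxtrot: longest match for 58.222.40.136 is 58.208.0.0/12 -> bravo
At bravo: longest match for 58.222.40.136 is 58.222.0.0/17 -> charlie
At charlie: longest match for 58.222.40.136 is 58.222.40.0/22 -> directly connected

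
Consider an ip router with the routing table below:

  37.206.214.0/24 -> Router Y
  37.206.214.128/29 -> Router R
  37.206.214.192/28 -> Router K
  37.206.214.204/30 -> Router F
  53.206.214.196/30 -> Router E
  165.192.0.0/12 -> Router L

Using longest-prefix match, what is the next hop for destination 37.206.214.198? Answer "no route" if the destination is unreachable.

Routes whose prefix contains 37.206.214.198:
  37.206.214.0/24 (37.206.214.0 - 37.206.214.255) -> Router Y
  37.206.214.192/28 (37.206.214.192 - 37.206.214.207) -> Router K
More-specific entries that do NOT match:
  37.206.214.204/30 (37.206.214.204 - 37.206.214.207) does not contain 37.206.214.198
  53.206.214.196/30 (53.206.214.196 - 53.206.214.199) does not contain 37.206.214.198
  37.206.214.128/29 (37.206.214.128 - 37.206.214.135) does not contain 37.206.214.198
Longest matching prefix is /28 -> next hop Router K.

Router K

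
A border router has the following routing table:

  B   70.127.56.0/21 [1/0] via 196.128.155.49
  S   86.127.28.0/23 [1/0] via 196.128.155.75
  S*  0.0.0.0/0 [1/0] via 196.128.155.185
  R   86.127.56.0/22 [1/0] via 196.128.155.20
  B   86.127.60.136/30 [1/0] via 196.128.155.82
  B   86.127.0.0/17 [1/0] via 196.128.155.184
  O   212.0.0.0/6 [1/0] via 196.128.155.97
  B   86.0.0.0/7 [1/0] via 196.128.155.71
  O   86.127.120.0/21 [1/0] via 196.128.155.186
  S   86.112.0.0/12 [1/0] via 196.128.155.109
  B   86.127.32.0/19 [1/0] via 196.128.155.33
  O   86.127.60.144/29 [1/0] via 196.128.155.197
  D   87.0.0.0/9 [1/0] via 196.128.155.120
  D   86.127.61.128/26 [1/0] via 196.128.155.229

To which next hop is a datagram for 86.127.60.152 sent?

196.128.155.33

Routes whose prefix contains 86.127.60.152:
  0.0.0.0/0 (default, matches everything) -> 196.128.155.185
  86.0.0.0/7 (86.0.0.0 - 87.255.255.255) -> 196.128.155.71
  86.112.0.0/12 (86.112.0.0 - 86.127.255.255) -> 196.128.155.109
  86.127.0.0/17 (86.127.0.0 - 86.127.127.255) -> 196.128.155.184
  86.127.32.0/19 (86.127.32.0 - 86.127.63.255) -> 196.128.155.33
More-specific entries that do NOT match:
  86.127.60.136/30 (86.127.60.136 - 86.127.60.139) does not contain 86.127.60.152
  86.127.60.144/29 (86.127.60.144 - 86.127.60.151) does not contain 86.127.60.152
  86.127.61.128/26 (86.127.61.128 - 86.127.61.191) does not contain 86.127.60.152
  86.127.28.0/23 (86.127.28.0 - 86.127.29.255) does not contain 86.127.60.152
  86.127.56.0/22 (86.127.56.0 - 86.127.59.255) does not contain 86.127.60.152
  70.127.56.0/21 (70.127.56.0 - 70.127.63.255) does not contain 86.127.60.152
  86.127.120.0/21 (86.127.120.0 - 86.127.127.255) does not contain 86.127.60.152
Longest matching prefix is /19 -> next hop 196.128.155.33.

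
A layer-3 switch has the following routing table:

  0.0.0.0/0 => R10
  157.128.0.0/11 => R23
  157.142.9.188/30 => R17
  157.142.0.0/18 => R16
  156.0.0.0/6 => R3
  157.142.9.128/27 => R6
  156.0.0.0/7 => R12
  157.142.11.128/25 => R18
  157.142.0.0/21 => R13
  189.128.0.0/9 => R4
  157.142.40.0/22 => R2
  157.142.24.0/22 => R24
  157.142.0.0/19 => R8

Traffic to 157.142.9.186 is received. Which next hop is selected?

Routes whose prefix contains 157.142.9.186:
  0.0.0.0/0 (default, matches everything) -> R10
  156.0.0.0/6 (156.0.0.0 - 159.255.255.255) -> R3
  156.0.0.0/7 (156.0.0.0 - 157.255.255.255) -> R12
  157.128.0.0/11 (157.128.0.0 - 157.159.255.255) -> R23
  157.142.0.0/18 (157.142.0.0 - 157.142.63.255) -> R16
  157.142.0.0/19 (157.142.0.0 - 157.142.31.255) -> R8
More-specific entries that do NOT match:
  157.142.9.188/30 (157.142.9.188 - 157.142.9.191) does not contain 157.142.9.186
  157.142.9.128/27 (157.142.9.128 - 157.142.9.159) does not contain 157.142.9.186
  157.142.11.128/25 (157.142.11.128 - 157.142.11.255) does not contain 157.142.9.186
  157.142.40.0/22 (157.142.40.0 - 157.142.43.255) does not contain 157.142.9.186
  157.142.24.0/22 (157.142.24.0 - 157.142.27.255) does not contain 157.142.9.186
  157.142.0.0/21 (157.142.0.0 - 157.142.7.255) does not contain 157.142.9.186
Longest matching prefix is /19 -> next hop R8.

R8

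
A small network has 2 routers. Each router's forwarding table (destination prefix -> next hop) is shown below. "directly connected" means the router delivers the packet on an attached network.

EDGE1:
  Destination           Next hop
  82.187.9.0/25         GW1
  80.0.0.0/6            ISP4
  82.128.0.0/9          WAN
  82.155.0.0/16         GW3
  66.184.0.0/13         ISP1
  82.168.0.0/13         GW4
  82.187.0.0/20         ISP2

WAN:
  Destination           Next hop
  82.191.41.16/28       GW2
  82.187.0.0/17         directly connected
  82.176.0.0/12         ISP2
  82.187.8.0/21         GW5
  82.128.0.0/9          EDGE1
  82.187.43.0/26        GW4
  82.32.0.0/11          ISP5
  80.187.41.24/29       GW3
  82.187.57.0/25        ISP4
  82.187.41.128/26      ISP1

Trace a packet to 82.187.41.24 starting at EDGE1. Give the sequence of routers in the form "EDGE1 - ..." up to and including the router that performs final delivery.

EDGE1 - WAN

At EDGE1: longest match for 82.187.41.24 is 82.128.0.0/9 -> WAN
At WAN: longest match for 82.187.41.24 is 82.187.0.0/17 -> directly connected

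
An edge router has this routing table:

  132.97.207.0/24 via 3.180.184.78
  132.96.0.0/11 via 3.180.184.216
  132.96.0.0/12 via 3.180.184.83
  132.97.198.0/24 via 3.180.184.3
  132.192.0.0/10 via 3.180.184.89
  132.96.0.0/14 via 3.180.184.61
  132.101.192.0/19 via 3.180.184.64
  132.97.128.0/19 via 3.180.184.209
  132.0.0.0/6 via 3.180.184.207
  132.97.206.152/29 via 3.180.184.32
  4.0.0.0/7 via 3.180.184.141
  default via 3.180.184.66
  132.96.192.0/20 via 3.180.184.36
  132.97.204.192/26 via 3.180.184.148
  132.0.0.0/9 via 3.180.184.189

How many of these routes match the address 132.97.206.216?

Prefixes containing 132.97.206.216:
  0.0.0.0/0 (default, matches everything)
  132.0.0.0/6 (132.0.0.0 - 135.255.255.255)
  132.0.0.0/9 (132.0.0.0 - 132.127.255.255)
  132.96.0.0/11 (132.96.0.0 - 132.127.255.255)
  132.96.0.0/12 (132.96.0.0 - 132.111.255.255)
  132.96.0.0/14 (132.96.0.0 - 132.99.255.255)
Total matching entries: 6.

6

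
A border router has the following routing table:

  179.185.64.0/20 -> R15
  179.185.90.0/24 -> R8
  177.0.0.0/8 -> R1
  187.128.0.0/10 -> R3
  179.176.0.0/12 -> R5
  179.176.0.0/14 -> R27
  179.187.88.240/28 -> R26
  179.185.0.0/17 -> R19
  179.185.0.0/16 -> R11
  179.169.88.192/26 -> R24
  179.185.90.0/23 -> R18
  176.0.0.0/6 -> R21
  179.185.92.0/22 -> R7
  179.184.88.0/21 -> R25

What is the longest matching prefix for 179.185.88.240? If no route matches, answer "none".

Entries matching 179.185.88.240:
  176.0.0.0/6 (176.0.0.0 - 179.255.255.255)
  179.176.0.0/12 (179.176.0.0 - 179.191.255.255)
  179.185.0.0/16 (179.185.0.0 - 179.185.255.255)
  179.185.0.0/17 (179.185.0.0 - 179.185.127.255)
Most specific is 179.185.0.0/17.

179.185.0.0/17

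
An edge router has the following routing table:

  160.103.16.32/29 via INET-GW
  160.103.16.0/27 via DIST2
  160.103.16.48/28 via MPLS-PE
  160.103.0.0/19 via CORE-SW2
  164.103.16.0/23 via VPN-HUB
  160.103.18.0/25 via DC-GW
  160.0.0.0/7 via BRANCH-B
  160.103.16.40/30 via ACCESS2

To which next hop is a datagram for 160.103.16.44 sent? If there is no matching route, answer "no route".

CORE-SW2

Routes whose prefix contains 160.103.16.44:
  160.0.0.0/7 (160.0.0.0 - 161.255.255.255) -> BRANCH-B
  160.103.0.0/19 (160.103.0.0 - 160.103.31.255) -> CORE-SW2
More-specific entries that do NOT match:
  160.103.16.40/30 (160.103.16.40 - 160.103.16.43) does not contain 160.103.16.44
  160.103.16.32/29 (160.103.16.32 - 160.103.16.39) does not contain 160.103.16.44
  160.103.16.48/28 (160.103.16.48 - 160.103.16.63) does not contain 160.103.16.44
  160.103.16.0/27 (160.103.16.0 - 160.103.16.31) does not contain 160.103.16.44
  160.103.18.0/25 (160.103.18.0 - 160.103.18.127) does not contain 160.103.16.44
  164.103.16.0/23 (164.103.16.0 - 164.103.17.255) does not contain 160.103.16.44
Longest matching prefix is /19 -> next hop CORE-SW2.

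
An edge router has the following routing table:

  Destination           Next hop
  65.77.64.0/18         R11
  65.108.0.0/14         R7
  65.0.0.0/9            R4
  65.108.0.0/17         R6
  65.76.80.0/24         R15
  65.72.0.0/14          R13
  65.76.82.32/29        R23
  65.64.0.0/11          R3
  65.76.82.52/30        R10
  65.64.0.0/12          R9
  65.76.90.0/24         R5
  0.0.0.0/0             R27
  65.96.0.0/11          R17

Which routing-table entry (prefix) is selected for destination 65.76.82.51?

Entries matching 65.76.82.51:
  0.0.0.0/0 (default, matches everything)
  65.0.0.0/9 (65.0.0.0 - 65.127.255.255)
  65.64.0.0/11 (65.64.0.0 - 65.95.255.255)
  65.64.0.0/12 (65.64.0.0 - 65.79.255.255)
Most specific is 65.64.0.0/12.

65.64.0.0/12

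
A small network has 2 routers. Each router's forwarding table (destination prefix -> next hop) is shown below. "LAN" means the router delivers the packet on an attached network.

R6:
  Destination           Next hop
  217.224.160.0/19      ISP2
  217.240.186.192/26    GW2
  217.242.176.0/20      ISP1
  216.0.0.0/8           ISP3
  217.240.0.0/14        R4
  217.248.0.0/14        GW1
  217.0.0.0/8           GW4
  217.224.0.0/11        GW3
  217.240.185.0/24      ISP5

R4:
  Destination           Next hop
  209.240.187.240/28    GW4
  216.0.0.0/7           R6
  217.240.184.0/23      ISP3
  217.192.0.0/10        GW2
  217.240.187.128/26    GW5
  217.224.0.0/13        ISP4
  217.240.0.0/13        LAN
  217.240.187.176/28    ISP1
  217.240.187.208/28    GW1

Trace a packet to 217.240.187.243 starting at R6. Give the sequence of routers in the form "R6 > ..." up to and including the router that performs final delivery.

R6 > R4

At R6: longest match for 217.240.187.243 is 217.240.0.0/14 -> R4
At R4: longest match for 217.240.187.243 is 217.240.0.0/13 -> LAN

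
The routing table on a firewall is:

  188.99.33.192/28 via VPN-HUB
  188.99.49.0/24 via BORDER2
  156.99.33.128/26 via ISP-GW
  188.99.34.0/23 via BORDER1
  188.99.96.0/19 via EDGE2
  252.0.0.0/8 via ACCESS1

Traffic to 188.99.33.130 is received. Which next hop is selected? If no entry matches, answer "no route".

no route

No entry's prefix contains 188.99.33.130; there is no default route.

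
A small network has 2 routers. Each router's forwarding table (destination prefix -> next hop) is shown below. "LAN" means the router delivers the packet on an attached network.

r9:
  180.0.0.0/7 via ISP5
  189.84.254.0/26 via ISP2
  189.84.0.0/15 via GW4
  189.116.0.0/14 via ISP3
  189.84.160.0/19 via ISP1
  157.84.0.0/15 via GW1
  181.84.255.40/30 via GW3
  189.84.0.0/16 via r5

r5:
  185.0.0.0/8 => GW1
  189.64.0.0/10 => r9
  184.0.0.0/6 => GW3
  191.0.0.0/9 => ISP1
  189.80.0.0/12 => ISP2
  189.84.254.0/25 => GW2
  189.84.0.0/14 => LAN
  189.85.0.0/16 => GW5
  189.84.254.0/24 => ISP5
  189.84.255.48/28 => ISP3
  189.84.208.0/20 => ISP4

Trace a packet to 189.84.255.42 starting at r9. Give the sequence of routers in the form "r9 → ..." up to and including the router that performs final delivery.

r9 → r5

At r9: longest match for 189.84.255.42 is 189.84.0.0/16 -> r5
At r5: longest match for 189.84.255.42 is 189.84.0.0/14 -> LAN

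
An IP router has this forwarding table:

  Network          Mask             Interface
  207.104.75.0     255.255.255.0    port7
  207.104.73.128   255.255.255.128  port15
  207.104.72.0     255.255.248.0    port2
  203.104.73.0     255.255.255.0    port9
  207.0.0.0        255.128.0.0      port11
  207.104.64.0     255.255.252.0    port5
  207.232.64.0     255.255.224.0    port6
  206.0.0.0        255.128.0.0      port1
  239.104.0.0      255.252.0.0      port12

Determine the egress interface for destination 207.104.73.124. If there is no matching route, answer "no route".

Routes whose prefix contains 207.104.73.124:
  207.0.0.0/9 (207.0.0.0 - 207.127.255.255) -> port11
  207.104.72.0/21 (207.104.72.0 - 207.104.79.255) -> port2
More-specific entries that do NOT match:
  207.104.73.128/25 (207.104.73.128 - 207.104.73.255) does not contain 207.104.73.124
  207.104.75.0/24 (207.104.75.0 - 207.104.75.255) does not contain 207.104.73.124
  203.104.73.0/24 (203.104.73.0 - 203.104.73.255) does not contain 207.104.73.124
  207.104.64.0/22 (207.104.64.0 - 207.104.67.255) does not contain 207.104.73.124
Longest matching prefix is /21 -> interface port2.

port2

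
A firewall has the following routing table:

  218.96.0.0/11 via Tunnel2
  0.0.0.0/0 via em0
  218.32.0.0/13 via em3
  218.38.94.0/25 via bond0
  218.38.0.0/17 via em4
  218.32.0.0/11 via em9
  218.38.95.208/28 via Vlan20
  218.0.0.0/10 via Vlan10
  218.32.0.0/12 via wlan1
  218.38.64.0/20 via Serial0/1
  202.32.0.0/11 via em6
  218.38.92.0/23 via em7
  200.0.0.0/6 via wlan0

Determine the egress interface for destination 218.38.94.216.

Routes whose prefix contains 218.38.94.216:
  0.0.0.0/0 (default, matches everything) -> em0
  218.0.0.0/10 (218.0.0.0 - 218.63.255.255) -> Vlan10
  218.32.0.0/11 (218.32.0.0 - 218.63.255.255) -> em9
  218.32.0.0/12 (218.32.0.0 - 218.47.255.255) -> wlan1
  218.32.0.0/13 (218.32.0.0 - 218.39.255.255) -> em3
  218.38.0.0/17 (218.38.0.0 - 218.38.127.255) -> em4
More-specific entries that do NOT match:
  218.38.95.208/28 (218.38.95.208 - 218.38.95.223) does not contain 218.38.94.216
  218.38.94.0/25 (218.38.94.0 - 218.38.94.127) does not contain 218.38.94.216
  218.38.92.0/23 (218.38.92.0 - 218.38.93.255) does not contain 218.38.94.216
  218.38.64.0/20 (218.38.64.0 - 218.38.79.255) does not contain 218.38.94.216
Longest matching prefix is /17 -> interface em4.

em4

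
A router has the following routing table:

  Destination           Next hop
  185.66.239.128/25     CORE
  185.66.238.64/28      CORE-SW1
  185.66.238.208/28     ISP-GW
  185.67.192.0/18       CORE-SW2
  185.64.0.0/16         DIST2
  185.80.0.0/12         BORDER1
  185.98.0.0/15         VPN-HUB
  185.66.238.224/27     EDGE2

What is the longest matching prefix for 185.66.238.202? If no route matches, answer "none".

185.66.238.202 is outside every listed prefix and there is no default route.

none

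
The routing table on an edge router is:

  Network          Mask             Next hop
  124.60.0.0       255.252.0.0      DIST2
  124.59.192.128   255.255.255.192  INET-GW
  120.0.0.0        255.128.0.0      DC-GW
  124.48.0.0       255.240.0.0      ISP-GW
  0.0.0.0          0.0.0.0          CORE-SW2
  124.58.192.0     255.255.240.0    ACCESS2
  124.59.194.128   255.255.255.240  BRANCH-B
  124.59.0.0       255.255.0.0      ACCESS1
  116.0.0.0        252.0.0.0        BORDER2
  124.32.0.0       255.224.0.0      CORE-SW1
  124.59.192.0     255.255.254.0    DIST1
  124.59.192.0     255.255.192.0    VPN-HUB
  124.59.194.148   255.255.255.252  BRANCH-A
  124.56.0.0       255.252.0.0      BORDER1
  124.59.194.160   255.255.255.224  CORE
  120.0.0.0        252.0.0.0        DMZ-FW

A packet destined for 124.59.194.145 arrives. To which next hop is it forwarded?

Routes whose prefix contains 124.59.194.145:
  0.0.0.0/0 (default, matches everything) -> CORE-SW2
  124.32.0.0/11 (124.32.0.0 - 124.63.255.255) -> CORE-SW1
  124.48.0.0/12 (124.48.0.0 - 124.63.255.255) -> ISP-GW
  124.56.0.0/14 (124.56.0.0 - 124.59.255.255) -> BORDER1
  124.59.0.0/16 (124.59.0.0 - 124.59.255.255) -> ACCESS1
  124.59.192.0/18 (124.59.192.0 - 124.59.255.255) -> VPN-HUB
More-specific entries that do NOT match:
  124.59.194.148/30 (124.59.194.148 - 124.59.194.151) does not contain 124.59.194.145
  124.59.194.128/28 (124.59.194.128 - 124.59.194.143) does not contain 124.59.194.145
  124.59.194.160/27 (124.59.194.160 - 124.59.194.191) does not contain 124.59.194.145
  124.59.192.128/26 (124.59.192.128 - 124.59.192.191) does not contain 124.59.194.145
  124.59.192.0/23 (124.59.192.0 - 124.59.193.255) does not contain 124.59.194.145
  124.58.192.0/20 (124.58.192.0 - 124.58.207.255) does not contain 124.59.194.145
Longest matching prefix is /18 -> next hop VPN-HUB.

VPN-HUB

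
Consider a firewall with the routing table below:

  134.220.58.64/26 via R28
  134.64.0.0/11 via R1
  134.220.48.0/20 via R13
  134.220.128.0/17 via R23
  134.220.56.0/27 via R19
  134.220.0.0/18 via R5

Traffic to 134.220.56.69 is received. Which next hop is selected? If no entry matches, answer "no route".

R13

Routes whose prefix contains 134.220.56.69:
  134.220.0.0/18 (134.220.0.0 - 134.220.63.255) -> R5
  134.220.48.0/20 (134.220.48.0 - 134.220.63.255) -> R13
More-specific entries that do NOT match:
  134.220.56.0/27 (134.220.56.0 - 134.220.56.31) does not contain 134.220.56.69
  134.220.58.64/26 (134.220.58.64 - 134.220.58.127) does not contain 134.220.56.69
Longest matching prefix is /20 -> next hop R13.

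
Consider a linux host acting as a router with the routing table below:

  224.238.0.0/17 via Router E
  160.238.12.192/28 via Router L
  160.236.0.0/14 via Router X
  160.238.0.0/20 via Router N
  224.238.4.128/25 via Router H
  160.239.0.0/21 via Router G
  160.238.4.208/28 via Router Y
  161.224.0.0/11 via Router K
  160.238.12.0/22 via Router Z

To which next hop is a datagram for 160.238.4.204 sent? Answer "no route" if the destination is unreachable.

Routes whose prefix contains 160.238.4.204:
  160.236.0.0/14 (160.236.0.0 - 160.239.255.255) -> Router X
  160.238.0.0/20 (160.238.0.0 - 160.238.15.255) -> Router N
More-specific entries that do NOT match:
  160.238.12.192/28 (160.238.12.192 - 160.238.12.207) does not contain 160.238.4.204
  160.238.4.208/28 (160.238.4.208 - 160.238.4.223) does not contain 160.238.4.204
  224.238.4.128/25 (224.238.4.128 - 224.238.4.255) does not contain 160.238.4.204
  160.238.12.0/22 (160.238.12.0 - 160.238.15.255) does not contain 160.238.4.204
  160.239.0.0/21 (160.239.0.0 - 160.239.7.255) does not contain 160.238.4.204
Longest matching prefix is /20 -> next hop Router N.

Router N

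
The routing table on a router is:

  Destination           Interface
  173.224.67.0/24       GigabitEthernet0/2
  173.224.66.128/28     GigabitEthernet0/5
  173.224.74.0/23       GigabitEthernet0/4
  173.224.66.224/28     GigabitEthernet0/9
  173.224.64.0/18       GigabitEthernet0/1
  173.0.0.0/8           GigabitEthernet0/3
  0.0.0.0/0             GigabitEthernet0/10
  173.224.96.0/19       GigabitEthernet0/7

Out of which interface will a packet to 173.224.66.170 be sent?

GigabitEthernet0/1

Routes whose prefix contains 173.224.66.170:
  0.0.0.0/0 (default, matches everything) -> GigabitEthernet0/10
  173.0.0.0/8 (173.0.0.0 - 173.255.255.255) -> GigabitEthernet0/3
  173.224.64.0/18 (173.224.64.0 - 173.224.127.255) -> GigabitEthernet0/1
More-specific entries that do NOT match:
  173.224.66.128/28 (173.224.66.128 - 173.224.66.143) does not contain 173.224.66.170
  173.224.66.224/28 (173.224.66.224 - 173.224.66.239) does not contain 173.224.66.170
  173.224.67.0/24 (173.224.67.0 - 173.224.67.255) does not contain 173.224.66.170
  173.224.74.0/23 (173.224.74.0 - 173.224.75.255) does not contain 173.224.66.170
  173.224.96.0/19 (173.224.96.0 - 173.224.127.255) does not contain 173.224.66.170
Longest matching prefix is /18 -> interface GigabitEthernet0/1.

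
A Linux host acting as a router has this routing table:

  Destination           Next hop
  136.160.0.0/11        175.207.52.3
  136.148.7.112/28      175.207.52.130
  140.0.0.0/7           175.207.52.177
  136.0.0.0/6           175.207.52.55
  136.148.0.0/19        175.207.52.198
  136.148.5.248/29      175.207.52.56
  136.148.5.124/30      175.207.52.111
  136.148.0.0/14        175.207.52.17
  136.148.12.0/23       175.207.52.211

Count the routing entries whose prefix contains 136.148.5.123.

Prefixes containing 136.148.5.123:
  136.0.0.0/6 (136.0.0.0 - 139.255.255.255)
  136.148.0.0/14 (136.148.0.0 - 136.151.255.255)
  136.148.0.0/19 (136.148.0.0 - 136.148.31.255)
Total matching entries: 3.

3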